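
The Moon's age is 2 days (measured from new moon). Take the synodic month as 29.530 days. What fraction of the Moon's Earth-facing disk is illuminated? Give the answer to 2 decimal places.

Phase angle: θ = 360°·(2 d)/(29.530 d) = 24.4°.
cos 24.4° = 0.911, so f = (1 − 0.911)/2 = 0.045.

0.04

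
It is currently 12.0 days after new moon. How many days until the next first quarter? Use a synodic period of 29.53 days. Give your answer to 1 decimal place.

First quarter is 0.25 of the way through the cycle: age 0.25 × 29.53 = 7.383 d.
Already past this cycle's first quarter; the next is at 7.383 + 29.53 = 36.913 d, so 36.913 − 12.0 = 24.913 days.

24.9 days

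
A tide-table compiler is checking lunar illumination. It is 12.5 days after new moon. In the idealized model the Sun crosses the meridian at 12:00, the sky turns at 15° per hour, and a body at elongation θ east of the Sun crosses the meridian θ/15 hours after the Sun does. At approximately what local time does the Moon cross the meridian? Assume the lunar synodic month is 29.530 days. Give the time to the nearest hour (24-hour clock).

Phase angle: θ = 360°·(12.5 d)/(29.530 d) = 152.4°.
At 15° of sky rotation per hour, 152.4° corresponds to a 10.16 h lag.
12:00 + 10.16 h ≈ 22:10 → 22:00 to the nearest hour.

22:00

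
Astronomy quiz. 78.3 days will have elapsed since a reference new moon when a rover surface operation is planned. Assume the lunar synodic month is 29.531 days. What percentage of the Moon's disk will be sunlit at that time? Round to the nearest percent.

78.3/29.531 = 2.651 lunations, so 2 complete cycles and 19.24 d into the next.
Elongation θ = 360° × 19.24/29.531 ≈ 234.5°.
Illuminated fraction = (1 − cos 234.5°)/2 = (1 − (-0.580))/2 ≈ 0.790, so 79%.

79%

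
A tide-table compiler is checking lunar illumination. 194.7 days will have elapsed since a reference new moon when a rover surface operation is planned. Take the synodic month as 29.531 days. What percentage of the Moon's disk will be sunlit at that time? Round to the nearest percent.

194.7/29.531 = 6.593 lunations, so 6 complete cycles and 17.51 d into the next.
Phase angle: θ = 360°·(17.51 d)/(29.531 d) = 213.5°.
With cos θ = (-0.834), the lit fraction is (1 − (-0.834))/2 ≈ 0.917, so 92%.

92%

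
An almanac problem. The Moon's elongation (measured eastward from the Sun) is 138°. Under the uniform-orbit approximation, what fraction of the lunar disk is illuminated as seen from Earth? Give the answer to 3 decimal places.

cos 138° = (-0.743), so f = (1 − (-0.743))/2 = 0.872.

0.872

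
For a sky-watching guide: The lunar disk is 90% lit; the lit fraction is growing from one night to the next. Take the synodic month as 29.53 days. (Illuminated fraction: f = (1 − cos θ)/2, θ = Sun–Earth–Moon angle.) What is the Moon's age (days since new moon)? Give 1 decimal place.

From f = (1 − cos θ)/2: cos θ = 1 − 2×0.90 = -0.800; arccos → 143.1°.
Waxing ⇒ before full, so θ = 143.1°.
At 360°/29.53 d per day, 143.1° corresponds to 11.74 days.

11.7 days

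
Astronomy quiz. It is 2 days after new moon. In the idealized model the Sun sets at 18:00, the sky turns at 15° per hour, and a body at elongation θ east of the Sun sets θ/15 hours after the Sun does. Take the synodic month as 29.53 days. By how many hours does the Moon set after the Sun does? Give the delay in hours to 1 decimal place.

Phase angle: θ = 360°·(2 d)/(29.53 d) = 24.4°.
At 15° of sky rotation per hour, 24.4° corresponds to a 1.63 h lag.
So the Moon sets 1.63 h after the Sun.

1.6 h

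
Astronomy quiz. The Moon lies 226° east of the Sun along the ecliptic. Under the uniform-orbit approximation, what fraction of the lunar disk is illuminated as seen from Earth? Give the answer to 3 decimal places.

0.847

cos 226° = (-0.695), so f = (1 − (-0.695))/2 = 0.847.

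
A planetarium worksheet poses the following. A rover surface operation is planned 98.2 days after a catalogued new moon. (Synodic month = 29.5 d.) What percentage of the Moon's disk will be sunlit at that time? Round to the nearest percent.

74%

Reduce mod P: 98.2 − 3×29.5 = 9.70 d into the current lunation.
Phase angle: θ = 360°·(9.70 d)/(29.5 d) = 118.4°.
Illuminated fraction = (1 − cos 118.4°)/2 = (1 − (-0.475))/2 ≈ 0.738, so 74%.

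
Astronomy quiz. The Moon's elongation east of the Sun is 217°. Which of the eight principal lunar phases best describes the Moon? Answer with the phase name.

waning gibbous

The waning gibbous sector spans roughly 202°–248°; 217° falls inside it.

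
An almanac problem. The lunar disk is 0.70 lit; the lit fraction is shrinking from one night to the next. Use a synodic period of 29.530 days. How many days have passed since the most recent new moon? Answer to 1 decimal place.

Invert f = (1 − cos θ)/2 to get cos θ = 1 − 2(0.70) = -0.400, hence θ₀ = arccos -0.400 = 113.6°.
Waning ⇒ past full, so θ = 360° − 113.6° = 246.4°.
That fraction of the synodic month is 246.4/360 × 29.530 d ≈ 20.21 d.

20.2 days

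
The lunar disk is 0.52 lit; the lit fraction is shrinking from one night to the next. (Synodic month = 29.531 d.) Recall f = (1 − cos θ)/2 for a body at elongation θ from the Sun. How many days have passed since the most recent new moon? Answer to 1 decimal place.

Invert f = (1 − cos θ)/2 to get cos θ = 1 − 2(0.52) = -0.040, hence θ₀ = arccos -0.040 = 92.3°.
Waning ⇒ past full, so θ = 360° − 92.3° = 267.7°.
At 360°/29.531 d per day, 267.7° corresponds to 21.96 days.

22.0 days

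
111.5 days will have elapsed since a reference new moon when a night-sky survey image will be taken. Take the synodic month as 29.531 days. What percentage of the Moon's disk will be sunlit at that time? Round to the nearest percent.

111.5/29.531 = 3.776 lunations, so 3 complete cycles and 22.91 d into the next.
Elongation θ = 360° × 22.91/29.531 ≈ 279.2°.
Illuminated fraction = (1 − cos 279.2°)/2 = (1 − 0.161)/2 ≈ 0.420, so 42%.

42%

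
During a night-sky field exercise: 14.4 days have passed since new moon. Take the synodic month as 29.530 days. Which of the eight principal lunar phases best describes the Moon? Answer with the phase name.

At 14.4/29.530 of the cycle, θ ≈ 176° — the full moon range.

full moon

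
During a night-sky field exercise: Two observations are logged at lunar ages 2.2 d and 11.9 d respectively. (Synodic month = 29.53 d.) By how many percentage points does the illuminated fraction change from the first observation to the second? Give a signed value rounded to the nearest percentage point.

+86 percentage points

θ₁ = 360° × 2.2/29.53 = 26.8°, f₁ = (1 − cos θ₁)/2 = 0.054.
θ₂ = 360° × 11.9/29.53 = 145.1°, f₂ = (1 − cos θ₂)/2 = 0.910.
Change = f₂ − f₁ = +0.856 → +86 percentage points.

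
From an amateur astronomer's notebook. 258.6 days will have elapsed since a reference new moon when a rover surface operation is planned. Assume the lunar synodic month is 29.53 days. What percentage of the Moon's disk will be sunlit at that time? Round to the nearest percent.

258.6 d spans 8 complete synodic months (8 × 29.53 = 236.24 d) plus 22.36 d.
Elongation θ = 360° × 22.36/29.53 ≈ 272.6°.
Illuminated fraction = (1 − cos 272.6°)/2 = (1 − 0.045)/2 ≈ 0.477, so 48%.

48%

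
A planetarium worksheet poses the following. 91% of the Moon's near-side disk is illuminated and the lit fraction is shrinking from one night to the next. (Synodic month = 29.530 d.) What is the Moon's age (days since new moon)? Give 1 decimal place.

cos θ = 1 − 2f = -0.820, giving a principal value of 145.1°.
Since the Moon is past full (waning), take the reflex angle: θ = 360° − 145.1° = 214.9°.
That fraction of the synodic month is 214.9/360 × 29.530 d ≈ 17.63 d.

17.6 days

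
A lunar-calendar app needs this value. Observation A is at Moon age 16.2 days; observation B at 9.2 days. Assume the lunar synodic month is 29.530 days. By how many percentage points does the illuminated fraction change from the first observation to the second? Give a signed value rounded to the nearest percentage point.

-29 pp

First observation: θ = 360°·16.2/29.530 = 197.5°, so f = 0.977.
Second observation: θ = 112.2°, f = 0.689.
Δf = 0.689 − 0.977 = -0.288, i.e. -29 pp.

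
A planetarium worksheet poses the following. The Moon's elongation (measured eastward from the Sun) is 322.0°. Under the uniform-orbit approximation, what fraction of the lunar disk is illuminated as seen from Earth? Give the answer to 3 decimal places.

cos 322.0° = 0.788, so f = (1 − 0.788)/2 = 0.106.

0.106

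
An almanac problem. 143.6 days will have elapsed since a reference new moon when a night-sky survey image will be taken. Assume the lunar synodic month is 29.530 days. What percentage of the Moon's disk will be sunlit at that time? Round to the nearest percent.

17%

Reduce mod P: 143.6 − 4×29.530 = 25.48 d into the current lunation.
Elongation θ = 360° × 25.48/29.530 ≈ 310.6°.
With cos θ = 0.651, the lit fraction is (1 − 0.651)/2 ≈ 0.174, so 17%.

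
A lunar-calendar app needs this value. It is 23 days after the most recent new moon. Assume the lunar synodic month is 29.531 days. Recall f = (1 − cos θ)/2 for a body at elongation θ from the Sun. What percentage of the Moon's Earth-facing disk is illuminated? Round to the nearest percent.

41%

The Moon has covered 23/29.531 of its cycle, so θ ≈ 360° × 23/29.531 = 280.4°.
With cos θ = 0.180, the lit fraction is (1 − 0.180)/2 ≈ 0.410, so 41%.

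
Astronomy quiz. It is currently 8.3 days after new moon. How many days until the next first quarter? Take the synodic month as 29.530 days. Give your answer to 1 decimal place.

28.6 days

First quarter occurs at elongation 90°, i.e. at age 29.530 × 90/360 = 7.383 d.
Already past this cycle's first quarter; the next is at 7.383 + 29.530 = 36.913 d, so 36.913 − 8.3 = 28.613 days.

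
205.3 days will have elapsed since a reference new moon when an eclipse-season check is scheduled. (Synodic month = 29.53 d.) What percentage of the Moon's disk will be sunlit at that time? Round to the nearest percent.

2%

205.3/29.53 = 6.952 lunations, so 6 complete cycles and 28.12 d into the next.
Phase angle: θ = 360°·(28.12 d)/(29.53 d) = 342.8°.
With cos θ = 0.955, the lit fraction is (1 − 0.955)/2 ≈ 0.022, so 2%.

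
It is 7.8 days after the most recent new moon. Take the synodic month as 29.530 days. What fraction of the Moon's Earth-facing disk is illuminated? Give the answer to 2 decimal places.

Elongation θ = 360° × 7.8/29.530 ≈ 95.1°.
Illuminated fraction = (1 − cos 95.1°)/2 = (1 − (-0.089))/2 ≈ 0.544.

0.54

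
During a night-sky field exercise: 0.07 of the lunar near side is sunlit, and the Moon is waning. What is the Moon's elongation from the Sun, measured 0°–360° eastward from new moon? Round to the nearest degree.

cos θ = 1 − 2f = 0.860, giving a principal value of 30.7°.
A waning Moon lies in 180°–360°, so θ = 360° − 30.7° = 329.3°.

329°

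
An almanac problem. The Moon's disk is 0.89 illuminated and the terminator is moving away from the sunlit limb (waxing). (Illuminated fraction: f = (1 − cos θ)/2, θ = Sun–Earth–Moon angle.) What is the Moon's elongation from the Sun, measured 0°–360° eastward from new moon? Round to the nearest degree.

141°

cos θ = 1 − 2f = -0.780, giving a principal value of 141.3°.
The Moon is waxing (0°–180°), so θ = 141.3° directly.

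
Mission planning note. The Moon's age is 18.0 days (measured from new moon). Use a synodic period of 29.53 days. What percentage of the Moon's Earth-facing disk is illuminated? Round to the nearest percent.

89%

The Moon has covered 18.0/29.53 of its cycle, so θ ≈ 360° × 18.0/29.53 = 219.4°.
Illuminated fraction = (1 − cos 219.4°)/2 = (1 − (-0.772))/2 ≈ 0.886, so 89%.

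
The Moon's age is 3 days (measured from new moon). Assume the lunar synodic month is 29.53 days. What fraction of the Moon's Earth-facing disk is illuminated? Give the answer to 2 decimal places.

Phase angle: θ = 360°·(3 d)/(29.53 d) = 36.6°.
With cos θ = 0.803, the lit fraction is (1 − 0.803)/2 ≈ 0.098.

0.10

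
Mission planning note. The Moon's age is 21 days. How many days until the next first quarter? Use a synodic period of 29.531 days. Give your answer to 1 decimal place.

First quarter occurs at elongation 90°, i.e. at age 29.531 × 90/360 = 7.383 d.
Already past this cycle's first quarter; the next is at 7.383 + 29.531 = 36.914 d, so 36.914 − 21 = 15.914 days.

15.9 days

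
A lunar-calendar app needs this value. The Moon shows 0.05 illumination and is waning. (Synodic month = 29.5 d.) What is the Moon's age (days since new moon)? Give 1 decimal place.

Invert f = (1 − cos θ)/2 to get cos θ = 1 − 2(0.05) = 0.900, hence θ₀ = arccos 0.900 = 25.8°.
Waning ⇒ past full, so θ = 360° − 25.8° = 334.2°.
That fraction of the synodic month is 334.2/360 × 29.5 d ≈ 27.38 d.

27.4 days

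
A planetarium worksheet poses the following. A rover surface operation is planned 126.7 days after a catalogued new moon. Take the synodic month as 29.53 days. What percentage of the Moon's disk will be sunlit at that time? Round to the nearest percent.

Reduce mod P: 126.7 − 4×29.53 = 8.58 d into the current lunation.
Phase angle: θ = 360°·(8.58 d)/(29.53 d) = 104.6°.
With cos θ = (-0.252), the lit fraction is (1 − (-0.252))/2 ≈ 0.626, so 63%.

63%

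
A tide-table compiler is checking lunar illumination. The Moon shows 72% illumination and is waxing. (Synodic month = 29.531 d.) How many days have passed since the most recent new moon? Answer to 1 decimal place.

9.5 days

From f = (1 − cos θ)/2: cos θ = 1 − 2×0.72 = -0.440; arccos → 116.1°.
Before full moon the principal value applies: θ = 116.1°.
That fraction of the synodic month is 116.1/360 × 29.531 d ≈ 9.52 d.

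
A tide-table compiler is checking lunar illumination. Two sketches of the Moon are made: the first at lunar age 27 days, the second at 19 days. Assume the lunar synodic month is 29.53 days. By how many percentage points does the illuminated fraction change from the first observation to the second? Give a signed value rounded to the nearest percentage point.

First observation: θ = 360°·27/29.53 = 329.2°, so f = 0.071.
Second observation: θ = 231.6°, f = 0.810.
Δf = 0.810 − 0.071 = +0.740, i.e. +74 pp.

+74 percentage points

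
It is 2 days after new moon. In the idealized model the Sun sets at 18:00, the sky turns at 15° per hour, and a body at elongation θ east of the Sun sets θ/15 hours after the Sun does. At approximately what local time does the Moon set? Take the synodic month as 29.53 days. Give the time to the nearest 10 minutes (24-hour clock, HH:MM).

19:40

Phase angle: θ = 360°·(2 d)/(29.53 d) = 24.4°.
The Moon trails the Sun by θ/15 = 24.4/15 ≈ 1.63 hours.
18:00 + 1.625 h ≈ 19:38 → 19:40 to the nearest ten minutes.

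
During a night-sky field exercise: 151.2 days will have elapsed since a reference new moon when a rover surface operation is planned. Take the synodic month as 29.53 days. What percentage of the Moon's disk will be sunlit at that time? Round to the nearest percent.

151.2/29.53 = 5.120 lunations, so 5 complete cycles and 3.55 d into the next.
Phase angle: θ = 360°·(3.55 d)/(29.53 d) = 43.3°.
With cos θ = 0.728, the lit fraction is (1 − 0.728)/2 ≈ 0.136, so 14%.

14%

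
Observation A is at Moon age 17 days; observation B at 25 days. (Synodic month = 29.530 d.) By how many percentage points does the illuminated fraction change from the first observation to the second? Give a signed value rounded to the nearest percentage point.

First observation: θ = 360°·17/29.530 = 207.2°, so f = 0.945.
Second observation: θ = 304.8°, f = 0.215.
Δf = 0.215 − 0.945 = -0.730, i.e. -73 pp.

-73 percentage points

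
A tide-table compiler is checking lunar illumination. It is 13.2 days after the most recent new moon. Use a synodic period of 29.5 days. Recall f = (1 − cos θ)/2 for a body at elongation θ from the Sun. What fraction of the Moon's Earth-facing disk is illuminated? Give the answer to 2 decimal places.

0.97

Phase angle: θ = 360°·(13.2 d)/(29.5 d) = 161.1°.
Illuminated fraction = (1 − cos 161.1°)/2 = (1 − (-0.946))/2 ≈ 0.973.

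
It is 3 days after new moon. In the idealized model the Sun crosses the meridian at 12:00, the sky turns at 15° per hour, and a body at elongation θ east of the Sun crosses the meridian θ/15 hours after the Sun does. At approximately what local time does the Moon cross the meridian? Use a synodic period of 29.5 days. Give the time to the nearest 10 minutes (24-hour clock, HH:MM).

Phase angle: θ = 360°·(3 d)/(29.5 d) = 36.6°.
The Moon trails the Sun by θ/15 = 36.6/15 ≈ 2.44 hours.
12:00 + 2.441 h ≈ 14:26 → 14:30 to the nearest ten minutes.

14:30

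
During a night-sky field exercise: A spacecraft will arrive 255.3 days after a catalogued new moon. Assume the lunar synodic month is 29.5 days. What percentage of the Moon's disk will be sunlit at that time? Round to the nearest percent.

255.3/29.5 = 8.654 lunations, so 8 complete cycles and 19.30 d into the next.
Elongation θ = 360° × 19.30/29.5 ≈ 235.5°.
Illuminated fraction = (1 − cos 235.5°)/2 = (1 − (-0.566))/2 ≈ 0.783, so 78%.

78%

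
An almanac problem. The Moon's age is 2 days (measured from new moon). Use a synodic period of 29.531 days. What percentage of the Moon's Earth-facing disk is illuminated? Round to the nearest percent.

Elongation θ = 360° × 2/29.531 ≈ 24.4°.
Illuminated fraction = (1 − cos 24.4°)/2 = (1 − 0.911)/2 ≈ 0.045, so 4%.

4%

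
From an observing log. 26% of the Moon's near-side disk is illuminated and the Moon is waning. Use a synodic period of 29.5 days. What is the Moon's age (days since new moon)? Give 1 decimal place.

24.5 days

Invert f = (1 − cos θ)/2 to get cos θ = 1 − 2(0.26) = 0.480, hence θ₀ = arccos 0.480 = 61.3°.
Waning ⇒ past full, so θ = 360° − 61.3° = 298.7°.
That fraction of the synodic month is 298.7/360 × 29.5 d ≈ 24.48 d.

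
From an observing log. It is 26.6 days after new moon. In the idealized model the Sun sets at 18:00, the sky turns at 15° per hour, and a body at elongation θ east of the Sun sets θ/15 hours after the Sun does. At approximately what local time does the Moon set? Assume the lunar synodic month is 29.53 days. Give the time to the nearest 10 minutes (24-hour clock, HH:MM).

15:40

The Moon has covered 26.6/29.53 of its cycle, so θ ≈ 360° × 26.6/29.53 = 324.3°.
At 15° of sky rotation per hour, 324.3° corresponds to a 21.62 h lag.
18:00 + 21.619 h ≈ 15:37 → 15:40 to the nearest ten minutes.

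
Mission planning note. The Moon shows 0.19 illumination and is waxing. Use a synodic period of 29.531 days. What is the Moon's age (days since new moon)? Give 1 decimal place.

4.2 days

Invert f = (1 − cos θ)/2 to get cos θ = 1 − 2(0.19) = 0.620, hence θ₀ = arccos 0.620 = 51.7°.
Before full moon the principal value applies: θ = 51.7°.
That fraction of the synodic month is 51.7/360 × 29.531 d ≈ 4.24 d.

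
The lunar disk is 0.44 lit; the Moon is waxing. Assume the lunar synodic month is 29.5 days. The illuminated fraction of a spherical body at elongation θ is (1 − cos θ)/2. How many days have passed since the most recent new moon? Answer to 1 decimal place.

6.8 days

cos θ = 1 − 2f = 0.120, giving a principal value of 83.1°.
The Moon is waxing (0°–180°), so θ = 83.1° directly.
At 360°/29.5 d per day, 83.1° corresponds to 6.81 days.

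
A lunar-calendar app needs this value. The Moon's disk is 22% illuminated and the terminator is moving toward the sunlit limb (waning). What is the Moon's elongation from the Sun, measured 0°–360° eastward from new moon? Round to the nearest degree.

cos θ = 1 − 2f = 0.560, giving a principal value of 55.9°.
A waning Moon lies in 180°–360°, so θ = 360° − 55.9° = 304.1°.

304°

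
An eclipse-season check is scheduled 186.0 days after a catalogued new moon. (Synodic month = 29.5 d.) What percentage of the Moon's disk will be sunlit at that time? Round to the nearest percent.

186.0 d spans 6 complete synodic months (6 × 29.5 = 177.00 d) plus 9.00 d.
The Moon has covered 9.00/29.5 of its cycle, so θ ≈ 360° × 9.00/29.5 = 109.8°.
cos 109.8° = (-0.339), so f = (1 − (-0.339))/2 = 0.670, so 67%.

67%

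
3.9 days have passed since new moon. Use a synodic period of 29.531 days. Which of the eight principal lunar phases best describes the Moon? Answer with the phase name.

waxing crescent

At 3.9/29.531 of the cycle, θ ≈ 48° — the waxing crescent range.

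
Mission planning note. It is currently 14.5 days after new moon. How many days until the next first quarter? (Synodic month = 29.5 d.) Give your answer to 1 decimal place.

First quarter occurs at elongation 90°, i.e. at age 29.5 × 90/360 = 7.375 d.
This lunation's first quarter (7.375 d) has passed, so add one period: 36.875 − 14.5 = 22.375 days.

22.4 days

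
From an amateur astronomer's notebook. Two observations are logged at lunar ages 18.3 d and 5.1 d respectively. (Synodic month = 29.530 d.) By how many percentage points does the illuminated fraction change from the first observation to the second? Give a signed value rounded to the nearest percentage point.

First observation: θ = 360°·18.3/29.530 = 223.1°, so f = 0.865.
Second observation: θ = 62.2°, f = 0.267.
Δf = 0.267 − 0.865 = -0.599, i.e. -60 pp.

-60 pp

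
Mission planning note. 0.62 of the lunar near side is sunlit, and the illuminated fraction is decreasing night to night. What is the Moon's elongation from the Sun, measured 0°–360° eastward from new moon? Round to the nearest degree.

From f = (1 − cos θ)/2: cos θ = 1 − 2×0.62 = -0.240; arccos → 103.9°.
Waning ⇒ past full, so θ = 360° − 103.9° = 256.1°.

256°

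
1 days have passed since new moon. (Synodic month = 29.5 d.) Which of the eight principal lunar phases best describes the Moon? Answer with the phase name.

θ ≈ 360° × 1/29.5 = 12°, which falls in the new moon sector.

new moon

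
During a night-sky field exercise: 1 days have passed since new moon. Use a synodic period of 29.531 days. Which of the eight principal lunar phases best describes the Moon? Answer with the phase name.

new moon

At 1/29.531 of the cycle, θ ≈ 12° — the new moon range.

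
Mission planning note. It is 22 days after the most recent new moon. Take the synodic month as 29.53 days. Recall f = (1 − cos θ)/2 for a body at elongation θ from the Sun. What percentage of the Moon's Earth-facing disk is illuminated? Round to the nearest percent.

52%

The Moon has covered 22/29.53 of its cycle, so θ ≈ 360° × 22/29.53 = 268.2°.
Illuminated fraction = (1 − cos 268.2°)/2 = (1 − (-0.031))/2 ≈ 0.516, so 52%.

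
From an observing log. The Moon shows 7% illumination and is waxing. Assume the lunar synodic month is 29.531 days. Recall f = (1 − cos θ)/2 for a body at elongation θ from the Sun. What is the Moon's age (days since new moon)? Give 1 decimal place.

2.5 days

Invert f = (1 − cos θ)/2 to get cos θ = 1 − 2(0.07) = 0.860, hence θ₀ = arccos 0.860 = 30.7°.
Before full moon the principal value applies: θ = 30.7°.
At 360°/29.531 d per day, 30.7° corresponds to 2.52 days.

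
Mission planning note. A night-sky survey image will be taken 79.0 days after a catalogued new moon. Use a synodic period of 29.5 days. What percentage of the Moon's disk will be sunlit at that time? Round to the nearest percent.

72%

79.0/29.5 = 2.678 lunations, so 2 complete cycles and 20.00 d into the next.
The Moon has covered 20.00/29.5 of its cycle, so θ ≈ 360° × 20.00/29.5 = 244.1°.
Illuminated fraction = (1 − cos 244.1°)/2 = (1 − (-0.437))/2 ≈ 0.719, so 72%.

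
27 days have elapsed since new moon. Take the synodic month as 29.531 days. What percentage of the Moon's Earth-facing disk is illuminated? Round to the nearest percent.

7%

Elongation θ = 360° × 27/29.531 ≈ 329.1°.
With cos θ = 0.858, the lit fraction is (1 − 0.858)/2 ≈ 0.071, so 7%.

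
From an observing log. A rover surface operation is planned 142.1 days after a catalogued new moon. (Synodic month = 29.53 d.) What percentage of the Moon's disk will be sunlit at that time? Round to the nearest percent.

31%

142.1/29.53 = 4.812 lunations, so 4 complete cycles and 23.98 d into the next.
The Moon has covered 23.98/29.53 of its cycle, so θ ≈ 360° × 23.98/29.53 = 292.3°.
cos 292.3° = 0.380, so f = (1 − 0.380)/2 = 0.310, so 31%.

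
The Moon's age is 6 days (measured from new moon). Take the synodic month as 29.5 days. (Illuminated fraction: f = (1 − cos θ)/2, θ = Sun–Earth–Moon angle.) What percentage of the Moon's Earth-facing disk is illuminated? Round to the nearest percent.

The Moon has covered 6/29.5 of its cycle, so θ ≈ 360° × 6/29.5 = 73.2°.
Illuminated fraction = (1 − cos 73.2°)/2 = (1 − 0.289)/2 ≈ 0.356, so 36%.

36%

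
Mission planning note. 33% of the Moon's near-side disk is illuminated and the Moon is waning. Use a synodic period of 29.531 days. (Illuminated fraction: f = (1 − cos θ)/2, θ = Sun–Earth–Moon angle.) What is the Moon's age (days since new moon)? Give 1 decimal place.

Invert f = (1 − cos θ)/2 to get cos θ = 1 − 2(0.33) = 0.340, hence θ₀ = arccos 0.340 = 70.1°.
Waning ⇒ past full, so θ = 360° − 70.1° = 289.9°.
At 360°/29.531 d per day, 289.9° corresponds to 23.78 days.

23.8 days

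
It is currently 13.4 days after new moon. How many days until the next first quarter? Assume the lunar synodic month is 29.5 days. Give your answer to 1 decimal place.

23.5 days

First quarter is 0.25 of the way through the cycle: age 0.25 × 29.5 = 7.375 d.
This lunation's first quarter (7.375 d) has passed, so add one period: 36.875 − 13.4 = 23.475 days.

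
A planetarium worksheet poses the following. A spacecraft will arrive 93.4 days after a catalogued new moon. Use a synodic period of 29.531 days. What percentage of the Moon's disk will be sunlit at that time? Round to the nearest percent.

93.4 d spans 3 complete synodic months (3 × 29.531 = 88.59 d) plus 4.81 d.
Phase angle: θ = 360°·(4.81 d)/(29.531 d) = 58.6°.
cos 58.6° = 0.521, so f = (1 − 0.521)/2 = 0.239, so 24%.

24%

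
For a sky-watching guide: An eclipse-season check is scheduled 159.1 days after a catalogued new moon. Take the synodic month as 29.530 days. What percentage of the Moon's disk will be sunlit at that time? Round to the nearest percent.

159.1 d spans 5 complete synodic months (5 × 29.530 = 147.65 d) plus 11.45 d.
Phase angle: θ = 360°·(11.45 d)/(29.530 d) = 139.6°.
With cos θ = (-0.761), the lit fraction is (1 − (-0.761))/2 ≈ 0.881, so 88%.

88%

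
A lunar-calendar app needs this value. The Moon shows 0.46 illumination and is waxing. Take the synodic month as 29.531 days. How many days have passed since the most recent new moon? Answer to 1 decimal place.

7.0 days

From f = (1 − cos θ)/2: cos θ = 1 − 2×0.46 = 0.080; arccos → 85.4°.
Before full moon the principal value applies: θ = 85.4°.
Age = 29.531 × 85.4°/360° ≈ 7.01 days.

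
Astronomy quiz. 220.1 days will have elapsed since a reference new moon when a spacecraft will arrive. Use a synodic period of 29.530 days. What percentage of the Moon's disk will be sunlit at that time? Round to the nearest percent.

98%

220.1/29.530 = 7.453 lunations, so 7 complete cycles and 13.39 d into the next.
Phase angle: θ = 360°·(13.39 d)/(29.530 d) = 163.2°.
cos 163.2° = (-0.958), so f = (1 − (-0.958))/2 = 0.979, so 98%.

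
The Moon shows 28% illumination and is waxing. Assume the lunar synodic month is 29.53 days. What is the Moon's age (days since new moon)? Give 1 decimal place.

5.2 days

From f = (1 − cos θ)/2: cos θ = 1 − 2×0.28 = 0.440; arccos → 63.9°.
Before full moon the principal value applies: θ = 63.9°.
Age = 29.53 × 63.9°/360° ≈ 5.24 days.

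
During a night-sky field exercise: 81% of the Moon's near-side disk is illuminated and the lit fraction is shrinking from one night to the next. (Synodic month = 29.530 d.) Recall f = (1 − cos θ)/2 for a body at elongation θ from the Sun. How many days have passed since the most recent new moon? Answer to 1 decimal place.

From f = (1 − cos θ)/2: cos θ = 1 − 2×0.81 = -0.620; arccos → 128.3°.
Waning ⇒ past full, so θ = 360° − 128.3° = 231.7°.
At 360°/29.530 d per day, 231.7° corresponds to 19.00 days.

19.0 days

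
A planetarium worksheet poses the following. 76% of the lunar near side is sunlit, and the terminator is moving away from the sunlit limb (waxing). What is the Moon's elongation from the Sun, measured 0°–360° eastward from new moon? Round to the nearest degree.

121°

cos θ = 1 − 2f = -0.520, giving a principal value of 121.3°.
Waxing ⇒ before full, so θ = 121.3°.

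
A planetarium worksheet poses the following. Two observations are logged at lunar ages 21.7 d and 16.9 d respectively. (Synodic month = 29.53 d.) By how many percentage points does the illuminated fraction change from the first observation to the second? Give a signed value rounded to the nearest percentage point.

+40 pp

θ₁ = 360° × 21.7/29.53 = 264.5°, f₁ = (1 − cos θ₁)/2 = 0.548.
θ₂ = 360° × 16.9/29.53 = 206.0°, f₂ = (1 − cos θ₂)/2 = 0.949.
Change = f₂ − f₁ = +0.402 → +40 percentage points.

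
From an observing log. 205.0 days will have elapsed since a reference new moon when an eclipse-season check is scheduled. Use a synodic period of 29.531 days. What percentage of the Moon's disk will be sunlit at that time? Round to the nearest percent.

3%

205.0/29.531 = 6.942 lunations, so 6 complete cycles and 27.81 d into the next.
Elongation θ = 360° × 27.81/29.531 ≈ 339.1°.
cos 339.1° = 0.934, so f = (1 − 0.934)/2 = 0.033, so 3%.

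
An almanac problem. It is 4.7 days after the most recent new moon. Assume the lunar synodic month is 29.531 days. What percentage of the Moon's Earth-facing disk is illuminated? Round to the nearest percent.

23%

Elongation θ = 360° × 4.7/29.531 ≈ 57.3°.
Illuminated fraction = (1 − cos 57.3°)/2 = (1 − 0.540)/2 ≈ 0.230, so 23%.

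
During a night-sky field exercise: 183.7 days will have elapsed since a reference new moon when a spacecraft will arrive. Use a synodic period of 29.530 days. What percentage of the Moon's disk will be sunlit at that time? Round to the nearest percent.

41%

183.7/29.530 = 6.221 lunations, so 6 complete cycles and 6.52 d into the next.
Elongation θ = 360° × 6.52/29.530 ≈ 79.5°.
cos 79.5° = 0.182, so f = (1 − 0.182)/2 = 0.409, so 41%.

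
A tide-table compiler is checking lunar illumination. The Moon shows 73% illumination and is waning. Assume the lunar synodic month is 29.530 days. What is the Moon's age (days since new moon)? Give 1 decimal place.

Invert f = (1 − cos θ)/2 to get cos θ = 1 − 2(0.73) = -0.460, hence θ₀ = arccos -0.460 = 117.4°.
Since the Moon is past full (waning), take the reflex angle: θ = 360° − 117.4° = 242.6°.
Age = 29.530 × 242.6°/360° ≈ 19.90 days.

19.9 days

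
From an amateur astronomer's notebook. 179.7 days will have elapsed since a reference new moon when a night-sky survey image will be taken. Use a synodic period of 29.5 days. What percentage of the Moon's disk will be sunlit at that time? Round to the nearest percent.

8%

179.7 d spans 6 complete synodic months (6 × 29.5 = 177.00 d) plus 2.70 d.
The Moon has covered 2.70/29.5 of its cycle, so θ ≈ 360° × 2.70/29.5 = 32.9°.
With cos θ = 0.839, the lit fraction is (1 − 0.839)/2 ≈ 0.080, so 8%.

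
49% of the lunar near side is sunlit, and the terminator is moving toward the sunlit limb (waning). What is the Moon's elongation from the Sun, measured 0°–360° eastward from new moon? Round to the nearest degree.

cos θ = 1 − 2f = 0.020, giving a principal value of 88.9°.
Waning ⇒ past full, so θ = 360° − 88.9° = 271.1°.

271°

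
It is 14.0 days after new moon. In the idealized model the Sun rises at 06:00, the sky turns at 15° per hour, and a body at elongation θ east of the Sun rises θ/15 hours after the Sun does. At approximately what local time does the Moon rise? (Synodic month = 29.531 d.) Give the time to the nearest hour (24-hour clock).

Elongation θ = 360° × 14.0/29.531 ≈ 170.7°.
Delay after the Sun = 170.7° / (15°/h) ≈ 11.38 h.
06:00 + 11.38 h ≈ 17:23 → 17:00 to the nearest hour.

17:00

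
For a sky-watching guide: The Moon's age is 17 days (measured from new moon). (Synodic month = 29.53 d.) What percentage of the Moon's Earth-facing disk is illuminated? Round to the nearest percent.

The Moon has covered 17/29.53 of its cycle, so θ ≈ 360° × 17/29.53 = 207.2°.
With cos θ = (-0.889), the lit fraction is (1 − (-0.889))/2 ≈ 0.945, so 94%.

94%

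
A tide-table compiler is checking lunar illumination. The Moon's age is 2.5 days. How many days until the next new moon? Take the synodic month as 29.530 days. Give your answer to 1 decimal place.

The next new moon completes the synodic month: 29.530 − 2.5 = 27.030 days.

27.0 days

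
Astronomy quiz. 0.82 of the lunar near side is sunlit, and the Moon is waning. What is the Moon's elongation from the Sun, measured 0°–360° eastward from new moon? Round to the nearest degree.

Invert f = (1 − cos θ)/2 to get cos θ = 1 − 2(0.82) = -0.640, hence θ₀ = arccos -0.640 = 129.8°.
A waning Moon lies in 180°–360°, so θ = 360° − 129.8° = 230.2°.

230°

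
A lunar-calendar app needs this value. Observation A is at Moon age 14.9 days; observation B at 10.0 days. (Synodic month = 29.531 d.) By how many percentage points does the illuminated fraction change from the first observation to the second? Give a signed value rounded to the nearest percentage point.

θ₁ = 360° × 14.9/29.531 = 181.6°, f₁ = (1 − cos θ₁)/2 = 1.000.
θ₂ = 360° × 10.0/29.531 = 121.9°, f₂ = (1 − cos θ₂)/2 = 0.764.
Change = f₂ − f₁ = -0.236 → -24 percentage points.

-24 pp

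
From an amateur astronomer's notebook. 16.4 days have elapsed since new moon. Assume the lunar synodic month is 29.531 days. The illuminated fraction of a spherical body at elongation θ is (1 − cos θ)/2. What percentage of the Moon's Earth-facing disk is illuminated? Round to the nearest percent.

Elongation θ = 360° × 16.4/29.531 ≈ 199.9°.
With cos θ = (-0.940), the lit fraction is (1 − (-0.940))/2 ≈ 0.970, so 97%.

97%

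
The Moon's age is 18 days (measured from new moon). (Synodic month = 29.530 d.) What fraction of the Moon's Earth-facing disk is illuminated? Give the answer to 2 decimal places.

0.89

Elongation θ = 360° × 18/29.530 ≈ 219.4°.
With cos θ = (-0.772), the lit fraction is (1 − (-0.772))/2 ≈ 0.886.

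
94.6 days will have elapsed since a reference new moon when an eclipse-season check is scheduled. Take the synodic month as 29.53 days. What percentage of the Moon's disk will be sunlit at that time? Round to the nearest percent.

36%

94.6 d spans 3 complete synodic months (3 × 29.53 = 88.59 d) plus 6.01 d.
Elongation θ = 360° × 6.01/29.53 ≈ 73.3°.
With cos θ = 0.288, the lit fraction is (1 − 0.288)/2 ≈ 0.356, so 36%.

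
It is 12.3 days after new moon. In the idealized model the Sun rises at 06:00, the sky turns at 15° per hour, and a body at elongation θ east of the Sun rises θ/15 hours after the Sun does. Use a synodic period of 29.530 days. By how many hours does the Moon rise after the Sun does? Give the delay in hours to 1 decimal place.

10.0 h

Phase angle: θ = 360°·(12.3 d)/(29.530 d) = 149.9°.
Delay after the Sun = 149.9° / (15°/h) ≈ 10.00 h.
So the Moon rises 10.00 h after the Sun.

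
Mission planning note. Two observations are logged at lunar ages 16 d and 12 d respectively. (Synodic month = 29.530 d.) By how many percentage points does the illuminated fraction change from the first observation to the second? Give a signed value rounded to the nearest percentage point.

First observation: θ = 360°·16/29.530 = 195.1°, so f = 0.983.
Second observation: θ = 146.3°, f = 0.916.
Δf = 0.916 − 0.983 = -0.067, i.e. -7 pp.

-7 pp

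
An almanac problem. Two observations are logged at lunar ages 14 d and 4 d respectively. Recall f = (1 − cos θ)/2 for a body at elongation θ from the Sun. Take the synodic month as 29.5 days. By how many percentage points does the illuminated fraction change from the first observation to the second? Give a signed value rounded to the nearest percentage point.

-82 percentage points

First observation: θ = 360°·14/29.5 = 170.8°, so f = 0.994.
Second observation: θ = 48.8°, f = 0.171.
Δf = 0.171 − 0.994 = -0.823, i.e. -82 pp.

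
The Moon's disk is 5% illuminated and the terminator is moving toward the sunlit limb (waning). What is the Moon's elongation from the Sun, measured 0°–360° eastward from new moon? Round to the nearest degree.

Invert f = (1 − cos θ)/2 to get cos θ = 1 − 2(0.05) = 0.900, hence θ₀ = arccos 0.900 = 25.8°.
Since the Moon is past full (waning), take the reflex angle: θ = 360° − 25.8° = 334.2°.

334°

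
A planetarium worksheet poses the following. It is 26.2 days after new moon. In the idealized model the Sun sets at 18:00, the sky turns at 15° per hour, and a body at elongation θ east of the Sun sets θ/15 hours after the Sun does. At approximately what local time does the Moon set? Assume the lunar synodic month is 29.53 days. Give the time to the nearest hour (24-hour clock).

The Moon has covered 26.2/29.53 of its cycle, so θ ≈ 360° × 26.2/29.53 = 319.4°.
The Moon trails the Sun by θ/15 = 319.4/15 ≈ 21.29 hours.
18:00 + 21.29 h ≈ 15:18 → 15:00 to the nearest hour.

15:00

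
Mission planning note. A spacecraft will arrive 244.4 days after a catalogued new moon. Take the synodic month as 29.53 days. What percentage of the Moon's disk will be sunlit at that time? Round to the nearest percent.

244.4 d spans 8 complete synodic months (8 × 29.53 = 236.24 d) plus 8.16 d.
Elongation θ = 360° × 8.16/29.53 ≈ 99.5°.
With cos θ = (-0.165), the lit fraction is (1 − (-0.165))/2 ≈ 0.582, so 58%.

58%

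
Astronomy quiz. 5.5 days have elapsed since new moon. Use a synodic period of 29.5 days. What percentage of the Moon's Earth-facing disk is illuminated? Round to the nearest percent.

31%

Elongation θ = 360° × 5.5/29.5 ≈ 67.1°.
cos 67.1° = 0.389, so f = (1 − 0.389)/2 = 0.306, so 31%.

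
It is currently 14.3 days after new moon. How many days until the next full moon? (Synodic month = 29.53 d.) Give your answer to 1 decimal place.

0.5 days

Full moon is 0.5 of the way through the cycle: age 0.5 × 29.53 = 14.765 d.
That is 14.765 − 14.3 = 0.465 days ahead.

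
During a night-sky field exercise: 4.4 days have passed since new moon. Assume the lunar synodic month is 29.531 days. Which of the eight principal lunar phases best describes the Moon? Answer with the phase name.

waxing crescent

θ ≈ 360° × 4.4/29.531 = 54°, which falls in the waxing crescent sector.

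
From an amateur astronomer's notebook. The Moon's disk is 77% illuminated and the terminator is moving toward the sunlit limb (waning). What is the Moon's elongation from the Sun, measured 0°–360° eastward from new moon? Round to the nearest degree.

237°

From f = (1 − cos θ)/2: cos θ = 1 − 2×0.77 = -0.540; arccos → 122.7°.
Since the Moon is past full (waning), take the reflex angle: θ = 360° − 122.7° = 237.3°.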